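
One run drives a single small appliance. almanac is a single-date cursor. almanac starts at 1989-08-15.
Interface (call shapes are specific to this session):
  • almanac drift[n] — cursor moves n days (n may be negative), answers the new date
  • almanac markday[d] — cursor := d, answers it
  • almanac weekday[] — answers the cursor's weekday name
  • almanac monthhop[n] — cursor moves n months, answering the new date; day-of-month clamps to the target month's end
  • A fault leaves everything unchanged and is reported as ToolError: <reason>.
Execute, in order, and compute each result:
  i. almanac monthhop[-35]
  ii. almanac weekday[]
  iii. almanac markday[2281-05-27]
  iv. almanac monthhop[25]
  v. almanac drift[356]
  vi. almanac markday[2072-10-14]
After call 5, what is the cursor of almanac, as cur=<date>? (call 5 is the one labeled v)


Answer: cur=2284-06-17

Derivation:
>>> almanac monthhop n='-35'
  1986-09-15
>>> almanac weekday
  Monday
>>> almanac markday d='2281-05-27'
  2281-05-27
>>> almanac monthhop n='25'
  2283-06-27
>>> almanac drift n='356'
  2284-06-17
>>> almanac markday d='2072-10-14'
  2072-10-14


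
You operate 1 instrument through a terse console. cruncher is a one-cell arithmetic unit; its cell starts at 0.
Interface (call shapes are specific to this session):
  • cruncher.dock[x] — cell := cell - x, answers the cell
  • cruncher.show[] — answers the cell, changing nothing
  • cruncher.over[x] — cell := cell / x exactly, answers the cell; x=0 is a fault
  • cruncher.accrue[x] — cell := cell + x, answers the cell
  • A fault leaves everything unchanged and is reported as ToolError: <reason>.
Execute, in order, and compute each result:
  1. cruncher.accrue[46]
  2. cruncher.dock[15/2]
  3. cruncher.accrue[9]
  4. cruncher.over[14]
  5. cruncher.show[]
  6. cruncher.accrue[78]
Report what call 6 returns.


// cruncher.accrue(46) == 46
// cruncher.dock(15/2) == 77/2
// cruncher.accrue(9) == 95/2
// cruncher.over(14) == 95/28
// cruncher.show() == 95/28
// cruncher.accrue(78) == 2279/28

Answer: 2279/28


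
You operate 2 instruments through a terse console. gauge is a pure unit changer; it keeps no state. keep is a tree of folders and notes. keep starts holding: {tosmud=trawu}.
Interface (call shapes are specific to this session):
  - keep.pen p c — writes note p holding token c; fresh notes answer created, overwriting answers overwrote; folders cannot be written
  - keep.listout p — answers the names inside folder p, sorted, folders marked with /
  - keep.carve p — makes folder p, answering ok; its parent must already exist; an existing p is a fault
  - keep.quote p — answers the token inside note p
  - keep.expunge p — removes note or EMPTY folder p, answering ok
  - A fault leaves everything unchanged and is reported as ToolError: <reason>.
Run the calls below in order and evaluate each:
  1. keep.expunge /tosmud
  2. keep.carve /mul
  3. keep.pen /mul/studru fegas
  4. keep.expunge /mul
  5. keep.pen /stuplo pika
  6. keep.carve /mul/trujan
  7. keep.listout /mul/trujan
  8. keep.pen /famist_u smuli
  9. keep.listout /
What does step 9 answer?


>> keep.expunge(p: /tosmud)
<< ok
>> keep.carve(p: /mul)
<< ok
>> keep.pen(p: /mul/studru, c: fegas)
<< created
>> keep.expunge(p: /mul)
<< ToolError: not empty
>> keep.pen(p: /stuplo, c: pika)
<< created
>> keep.carve(p: /mul/trujan)
<< ok
>> keep.listout(p: /mul/trujan)
<< []
>> keep.pen(p: /famist_u, c: smuli)
<< created
>> keep.listout(p: /)
<< [famist_u, mul/, stuplo]

Answer: [famist_u, mul/, stuplo]


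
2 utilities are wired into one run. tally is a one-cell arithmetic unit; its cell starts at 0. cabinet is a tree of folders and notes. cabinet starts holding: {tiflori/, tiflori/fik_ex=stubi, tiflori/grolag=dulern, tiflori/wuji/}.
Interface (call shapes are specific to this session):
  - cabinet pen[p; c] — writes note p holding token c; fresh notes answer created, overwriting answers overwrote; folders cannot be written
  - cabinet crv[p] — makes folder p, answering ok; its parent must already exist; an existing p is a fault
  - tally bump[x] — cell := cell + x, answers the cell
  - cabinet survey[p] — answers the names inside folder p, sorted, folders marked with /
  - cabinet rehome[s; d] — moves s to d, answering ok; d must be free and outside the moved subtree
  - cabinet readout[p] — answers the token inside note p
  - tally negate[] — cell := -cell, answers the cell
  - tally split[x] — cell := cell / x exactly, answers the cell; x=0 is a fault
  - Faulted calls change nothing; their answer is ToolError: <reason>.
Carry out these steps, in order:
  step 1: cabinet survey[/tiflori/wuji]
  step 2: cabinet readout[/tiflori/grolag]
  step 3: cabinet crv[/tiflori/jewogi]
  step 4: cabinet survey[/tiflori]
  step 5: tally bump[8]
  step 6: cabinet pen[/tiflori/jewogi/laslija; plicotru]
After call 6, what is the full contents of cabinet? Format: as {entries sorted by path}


I invoke cabinet survey with p='/tiflori/wuji', and observe [].
Using cabinet readout with p='/tiflori/grolag', giving dulern.
I use cabinet crv with p='/tiflori/jewogi', and observe ok.
I try cabinet survey with p='/tiflori', which returns [fik_ex, grolag, jewogi/, wuji/].
Next I call tally bump with x='8', which returns 8.
Now I run cabinet pen with p='/tiflori/jewogi/laslija', c='plicotru', and see created.

Answer: {tiflori/, tiflori/fik_ex=stubi, tiflori/grolag=dulern, tiflori/jewogi/, tiflori/jewogi/laslija=plicotru, tiflori/wuji/}


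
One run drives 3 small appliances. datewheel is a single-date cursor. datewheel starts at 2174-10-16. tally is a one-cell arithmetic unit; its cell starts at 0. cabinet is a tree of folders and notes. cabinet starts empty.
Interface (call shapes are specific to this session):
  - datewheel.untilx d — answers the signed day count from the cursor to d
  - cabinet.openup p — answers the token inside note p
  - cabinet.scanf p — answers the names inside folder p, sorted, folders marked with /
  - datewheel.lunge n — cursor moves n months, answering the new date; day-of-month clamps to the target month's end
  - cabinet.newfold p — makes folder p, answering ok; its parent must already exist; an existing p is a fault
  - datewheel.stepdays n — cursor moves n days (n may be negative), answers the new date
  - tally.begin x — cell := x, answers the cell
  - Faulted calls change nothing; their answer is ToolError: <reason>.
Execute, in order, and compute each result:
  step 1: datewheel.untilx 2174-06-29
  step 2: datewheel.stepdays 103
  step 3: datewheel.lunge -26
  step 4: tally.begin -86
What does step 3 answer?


Invoking untilx on d=2174-06-29: -109.
Then stepdays on n=103, — result: 2175-01-27.
Next I call lunge on n=-26, and observe 2172-11-27.
I run begin on x=-86, and get -86.

Answer: 2172-11-27


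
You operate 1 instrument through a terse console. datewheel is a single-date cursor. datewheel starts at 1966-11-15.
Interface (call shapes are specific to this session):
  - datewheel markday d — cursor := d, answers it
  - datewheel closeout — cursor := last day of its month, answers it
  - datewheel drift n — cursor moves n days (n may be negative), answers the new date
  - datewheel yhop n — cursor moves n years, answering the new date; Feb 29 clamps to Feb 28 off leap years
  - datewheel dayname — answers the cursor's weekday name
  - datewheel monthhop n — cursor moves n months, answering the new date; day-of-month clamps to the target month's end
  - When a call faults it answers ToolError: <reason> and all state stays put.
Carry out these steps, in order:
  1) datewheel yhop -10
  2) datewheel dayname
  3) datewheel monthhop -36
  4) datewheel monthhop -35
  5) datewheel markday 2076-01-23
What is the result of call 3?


[in] datewheel yhop n=-10
:: 1956-11-15
[in] datewheel dayname
:: Thursday
[in] datewheel monthhop n=-36
:: 1953-11-15
[in] datewheel monthhop n=-35
:: 1950-12-15
[in] datewheel markday d=2076-01-23
:: 2076-01-23

Answer: 1953-11-15


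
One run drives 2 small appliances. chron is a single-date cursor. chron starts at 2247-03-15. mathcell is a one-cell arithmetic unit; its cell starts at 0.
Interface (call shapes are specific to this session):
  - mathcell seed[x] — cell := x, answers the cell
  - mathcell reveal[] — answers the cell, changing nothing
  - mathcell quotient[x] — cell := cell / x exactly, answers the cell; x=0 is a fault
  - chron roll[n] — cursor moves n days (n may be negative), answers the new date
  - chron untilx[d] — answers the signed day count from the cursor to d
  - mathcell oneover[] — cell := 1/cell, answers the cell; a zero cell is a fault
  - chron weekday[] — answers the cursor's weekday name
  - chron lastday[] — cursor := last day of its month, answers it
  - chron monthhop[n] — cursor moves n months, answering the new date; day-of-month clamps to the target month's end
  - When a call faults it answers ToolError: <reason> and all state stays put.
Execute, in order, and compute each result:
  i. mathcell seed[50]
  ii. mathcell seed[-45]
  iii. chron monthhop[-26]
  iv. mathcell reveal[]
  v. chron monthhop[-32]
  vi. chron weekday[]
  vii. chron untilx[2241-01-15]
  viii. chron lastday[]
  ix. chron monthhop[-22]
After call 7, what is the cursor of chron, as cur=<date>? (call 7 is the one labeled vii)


>> mathcell seed(x: 50)
<< 50
>> mathcell seed(x: -45)
<< -45
>> chron monthhop(n: -26)
<< 2245-01-15
>> mathcell reveal()
<< -45
>> chron monthhop(n: -32)
<< 2242-05-15
>> chron weekday()
<< Sunday
>> chron untilx(d: 2241-01-15)
<< -485
>> chron lastday()
<< 2242-05-31
>> chron monthhop(n: -22)
<< 2240-07-31

Answer: cur=2242-05-15


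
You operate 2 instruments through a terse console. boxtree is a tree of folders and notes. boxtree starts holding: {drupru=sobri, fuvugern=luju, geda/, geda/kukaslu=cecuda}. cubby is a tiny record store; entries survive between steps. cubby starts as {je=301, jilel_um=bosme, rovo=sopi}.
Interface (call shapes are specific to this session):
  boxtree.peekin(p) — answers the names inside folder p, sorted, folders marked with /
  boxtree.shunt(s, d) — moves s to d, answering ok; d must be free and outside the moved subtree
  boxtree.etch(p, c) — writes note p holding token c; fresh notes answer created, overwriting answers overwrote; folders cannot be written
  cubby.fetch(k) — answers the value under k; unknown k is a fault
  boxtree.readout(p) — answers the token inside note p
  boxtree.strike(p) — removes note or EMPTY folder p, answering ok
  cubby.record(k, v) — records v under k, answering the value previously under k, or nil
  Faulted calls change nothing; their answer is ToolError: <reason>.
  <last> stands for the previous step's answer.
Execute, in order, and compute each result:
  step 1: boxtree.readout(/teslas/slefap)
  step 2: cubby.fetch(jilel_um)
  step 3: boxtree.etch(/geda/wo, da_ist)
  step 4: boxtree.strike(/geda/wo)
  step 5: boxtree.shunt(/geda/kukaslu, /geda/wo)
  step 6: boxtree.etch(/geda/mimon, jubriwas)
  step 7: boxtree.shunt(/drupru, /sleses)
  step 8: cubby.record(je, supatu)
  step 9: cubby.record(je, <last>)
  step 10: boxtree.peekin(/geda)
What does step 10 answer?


→ boxtree.readout(p→/teslas/slefap)
← ToolError: not found
→ cubby.fetch(k→jilel_um)
← bosme
→ boxtree.etch(p→/geda/wo, c→da_ist)
← created
→ boxtree.strike(p→/geda/wo)
← ok
→ boxtree.shunt(s→/geda/kukaslu, d→/geda/wo)
← ok
→ boxtree.etch(p→/geda/mimon, c→jubriwas)
← created
→ boxtree.shunt(s→/drupru, d→/sleses)
← ok
→ cubby.record(k→je, v→supatu)
← 301
→ cubby.record(k→je, v→<last>)
← supatu
→ boxtree.peekin(p→/geda)
← [mimon, wo]

Answer: [mimon, wo]


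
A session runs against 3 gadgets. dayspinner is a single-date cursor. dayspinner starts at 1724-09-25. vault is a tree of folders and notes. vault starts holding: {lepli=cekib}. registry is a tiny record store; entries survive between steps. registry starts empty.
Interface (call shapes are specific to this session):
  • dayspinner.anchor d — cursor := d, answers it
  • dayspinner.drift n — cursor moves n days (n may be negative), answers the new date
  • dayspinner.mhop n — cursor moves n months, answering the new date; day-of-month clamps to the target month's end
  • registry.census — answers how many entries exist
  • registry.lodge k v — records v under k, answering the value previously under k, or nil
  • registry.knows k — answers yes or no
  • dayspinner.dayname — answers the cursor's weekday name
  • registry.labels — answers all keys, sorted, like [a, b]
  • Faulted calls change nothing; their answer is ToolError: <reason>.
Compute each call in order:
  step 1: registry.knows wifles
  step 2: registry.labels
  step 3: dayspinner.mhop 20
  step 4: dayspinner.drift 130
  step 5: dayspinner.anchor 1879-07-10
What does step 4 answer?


Answer: 1726-10-02

Derivation:
Act: registry.knows[k: wifles]
Obs: no
Act: registry.labels[]
Obs: []
Act: dayspinner.mhop[n: 20]
Obs: 1726-05-25
Act: dayspinner.drift[n: 130]
Obs: 1726-10-02
Act: dayspinner.anchor[d: 1879-07-10]
Obs: 1879-07-10


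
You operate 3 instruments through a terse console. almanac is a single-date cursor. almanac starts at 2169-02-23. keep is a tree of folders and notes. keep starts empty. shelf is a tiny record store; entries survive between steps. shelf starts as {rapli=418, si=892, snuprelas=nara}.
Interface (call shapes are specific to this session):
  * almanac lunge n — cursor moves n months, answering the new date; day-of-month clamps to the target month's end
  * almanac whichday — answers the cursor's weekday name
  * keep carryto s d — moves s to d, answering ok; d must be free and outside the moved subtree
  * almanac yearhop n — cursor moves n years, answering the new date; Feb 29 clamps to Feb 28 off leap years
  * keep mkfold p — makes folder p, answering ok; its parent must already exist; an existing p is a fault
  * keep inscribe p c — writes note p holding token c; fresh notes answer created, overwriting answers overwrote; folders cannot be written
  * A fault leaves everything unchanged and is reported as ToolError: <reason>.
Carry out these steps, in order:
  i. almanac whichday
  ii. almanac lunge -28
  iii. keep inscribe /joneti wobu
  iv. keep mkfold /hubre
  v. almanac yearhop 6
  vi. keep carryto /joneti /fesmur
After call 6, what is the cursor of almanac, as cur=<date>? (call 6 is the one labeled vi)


-> almanac whichday()
<- Thursday
-> almanac lunge(n=-28)
<- 2166-10-23
-> keep inscribe(p=/joneti, c=wobu)
<- created
-> keep mkfold(p=/hubre)
<- ok
-> almanac yearhop(n=6)
<- 2172-10-23
-> keep carryto(s=/joneti, d=/fesmur)
<- ok

Answer: cur=2172-10-23


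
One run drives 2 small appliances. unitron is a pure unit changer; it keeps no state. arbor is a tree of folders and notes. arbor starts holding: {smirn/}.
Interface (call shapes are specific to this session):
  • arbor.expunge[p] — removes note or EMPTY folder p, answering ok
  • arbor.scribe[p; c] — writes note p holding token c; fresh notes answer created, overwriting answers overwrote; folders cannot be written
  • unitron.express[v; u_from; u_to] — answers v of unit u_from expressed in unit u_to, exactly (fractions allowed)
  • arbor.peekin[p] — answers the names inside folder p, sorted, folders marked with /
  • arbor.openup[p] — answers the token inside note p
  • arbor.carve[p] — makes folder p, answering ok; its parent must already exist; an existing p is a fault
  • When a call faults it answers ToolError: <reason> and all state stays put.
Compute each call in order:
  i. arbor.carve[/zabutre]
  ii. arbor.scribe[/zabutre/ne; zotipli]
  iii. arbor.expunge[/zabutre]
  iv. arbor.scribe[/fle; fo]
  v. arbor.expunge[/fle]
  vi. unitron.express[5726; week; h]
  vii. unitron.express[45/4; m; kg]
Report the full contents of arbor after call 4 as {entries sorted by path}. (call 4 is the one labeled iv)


;; 1. carve(p→/zabutre) : ok
;; 2. scribe(p→/zabutre/ne, c→zotipli) : created
;; 3. expunge(p→/zabutre) : ToolError: not empty
;; 4. scribe(p→/fle, c→fo) : created
;; 5. expunge(p→/fle) : ok
;; 6. express(v→5726, u_from→week, u_to→h) : 961968
;; 7. express(v→45/4, u_from→m, u_to→kg) : ToolError: incompatible units

Answer: {fle=fo, smirn/, zabutre/, zabutre/ne=zotipli}


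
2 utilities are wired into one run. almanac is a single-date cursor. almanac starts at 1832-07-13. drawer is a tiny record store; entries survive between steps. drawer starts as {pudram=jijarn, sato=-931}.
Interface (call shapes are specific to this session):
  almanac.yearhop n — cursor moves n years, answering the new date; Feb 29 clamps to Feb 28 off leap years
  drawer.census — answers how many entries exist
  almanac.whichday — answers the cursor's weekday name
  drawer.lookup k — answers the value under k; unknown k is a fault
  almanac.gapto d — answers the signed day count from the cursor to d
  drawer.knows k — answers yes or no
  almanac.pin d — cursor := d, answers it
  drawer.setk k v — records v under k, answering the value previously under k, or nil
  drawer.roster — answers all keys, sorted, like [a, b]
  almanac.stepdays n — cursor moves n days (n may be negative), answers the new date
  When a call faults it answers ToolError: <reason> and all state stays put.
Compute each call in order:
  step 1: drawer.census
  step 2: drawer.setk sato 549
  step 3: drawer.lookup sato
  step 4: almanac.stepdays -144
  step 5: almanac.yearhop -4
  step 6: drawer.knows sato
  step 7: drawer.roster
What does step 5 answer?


·→ drawer.census()
·← 2
·→ drawer.setk(k=sato, v=549)
·← -931
·→ drawer.lookup(k=sato)
·← 549
·→ almanac.stepdays(n=-144)
·← 1832-02-20
·→ almanac.yearhop(n=-4)
·← 1828-02-20
·→ drawer.knows(k=sato)
·← yes
·→ drawer.roster()
·← [pudram, sato]

Answer: 1828-02-20


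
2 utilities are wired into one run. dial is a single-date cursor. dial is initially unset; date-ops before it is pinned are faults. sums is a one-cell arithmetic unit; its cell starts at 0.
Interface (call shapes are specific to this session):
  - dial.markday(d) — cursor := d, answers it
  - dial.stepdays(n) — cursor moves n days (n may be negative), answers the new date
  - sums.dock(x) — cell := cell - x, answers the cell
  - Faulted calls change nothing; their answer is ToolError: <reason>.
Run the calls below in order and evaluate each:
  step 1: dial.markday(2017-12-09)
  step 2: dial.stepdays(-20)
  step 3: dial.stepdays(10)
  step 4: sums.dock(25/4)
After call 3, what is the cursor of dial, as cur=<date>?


I try markday(d→2017-12-09): 2017-12-09.
I try stepdays(n→-20), yielding 2017-11-19.
I call stepdays(n→10): 2017-11-29.
Now I run dock(x→25/4), and get -25/4.

Answer: cur=2017-11-29


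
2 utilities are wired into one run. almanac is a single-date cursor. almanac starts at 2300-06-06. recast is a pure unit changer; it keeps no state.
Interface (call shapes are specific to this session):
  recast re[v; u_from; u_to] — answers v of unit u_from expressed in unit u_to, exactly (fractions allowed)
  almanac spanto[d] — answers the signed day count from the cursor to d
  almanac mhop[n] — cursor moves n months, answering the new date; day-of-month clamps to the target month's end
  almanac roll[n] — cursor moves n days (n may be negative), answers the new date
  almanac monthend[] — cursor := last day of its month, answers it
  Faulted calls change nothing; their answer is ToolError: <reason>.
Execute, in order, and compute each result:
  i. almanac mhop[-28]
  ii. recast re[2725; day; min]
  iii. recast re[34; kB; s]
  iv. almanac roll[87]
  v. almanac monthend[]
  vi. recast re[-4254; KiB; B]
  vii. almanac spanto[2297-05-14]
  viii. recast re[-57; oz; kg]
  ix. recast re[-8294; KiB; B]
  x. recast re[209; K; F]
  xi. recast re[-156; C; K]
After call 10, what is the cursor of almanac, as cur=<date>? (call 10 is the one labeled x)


Then almanac mhop using -28, and get 2298-02-06.
Now I run recast re using 2725, day, min, giving 3924000.
I use recast re using 34, kB, s: ToolError: incompatible units.
I run almanac roll using 87, yielding 2298-05-04.
I use almanac monthend(), giving 2298-05-31.
Invoking recast re using -4254, KiB, B, and observe -4356096.
Then almanac spanto using 2297-05-14, which returns -382.
Using recast re using -57, oz, kg, and see -2585476509/1600000000.
Using recast re using -8294, KiB, B, yielding -8493056.
Calling recast re using 209, K, F, — result: -8347/100.
Then recast re using -156, C, K, yielding 2343/20.

Answer: cur=2298-05-31


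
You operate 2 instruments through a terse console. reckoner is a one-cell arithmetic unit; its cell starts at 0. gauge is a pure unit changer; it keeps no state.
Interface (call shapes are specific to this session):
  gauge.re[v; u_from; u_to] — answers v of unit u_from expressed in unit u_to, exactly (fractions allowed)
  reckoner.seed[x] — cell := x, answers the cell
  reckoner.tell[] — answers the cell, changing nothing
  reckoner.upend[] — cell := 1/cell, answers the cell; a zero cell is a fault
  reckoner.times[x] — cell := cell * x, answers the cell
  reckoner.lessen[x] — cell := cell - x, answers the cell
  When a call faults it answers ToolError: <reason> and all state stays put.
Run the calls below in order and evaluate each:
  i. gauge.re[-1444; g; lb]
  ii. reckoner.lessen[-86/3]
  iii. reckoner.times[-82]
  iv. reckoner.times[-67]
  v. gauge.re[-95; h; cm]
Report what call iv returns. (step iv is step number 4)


Answer: 472484/3

Derivation:
Do: gauge.re[v→-1444; u_from→g; u_to→lb]
See: -144400000/45359237
Do: reckoner.lessen[x→-86/3]
See: 86/3
Do: reckoner.times[x→-82]
See: -7052/3
Do: reckoner.times[x→-67]
See: 472484/3
Do: gauge.re[v→-95; u_from→h; u_to→cm]
See: ToolError: incompatible units


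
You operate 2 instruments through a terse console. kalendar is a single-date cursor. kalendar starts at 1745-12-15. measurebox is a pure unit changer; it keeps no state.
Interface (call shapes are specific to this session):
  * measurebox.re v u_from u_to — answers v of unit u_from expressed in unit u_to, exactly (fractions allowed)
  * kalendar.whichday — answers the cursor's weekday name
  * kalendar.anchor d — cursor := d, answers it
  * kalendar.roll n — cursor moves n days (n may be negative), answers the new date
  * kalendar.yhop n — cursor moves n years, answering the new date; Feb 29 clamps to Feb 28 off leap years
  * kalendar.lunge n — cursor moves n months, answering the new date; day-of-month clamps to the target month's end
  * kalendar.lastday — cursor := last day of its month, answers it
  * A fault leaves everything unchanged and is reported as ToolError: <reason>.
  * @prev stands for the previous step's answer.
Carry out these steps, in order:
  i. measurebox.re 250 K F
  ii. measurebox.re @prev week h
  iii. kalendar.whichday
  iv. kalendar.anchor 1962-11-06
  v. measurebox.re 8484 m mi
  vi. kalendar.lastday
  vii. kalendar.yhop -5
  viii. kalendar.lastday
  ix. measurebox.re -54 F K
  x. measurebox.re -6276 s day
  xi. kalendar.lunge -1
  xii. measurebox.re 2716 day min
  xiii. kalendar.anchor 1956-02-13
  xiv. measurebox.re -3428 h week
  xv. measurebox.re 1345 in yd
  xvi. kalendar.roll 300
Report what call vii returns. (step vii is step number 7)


Answer: 1957-11-30

Derivation:
Do: measurebox.re[v: 250; u_from: K; u_to: F]
See: -967/100
Do: measurebox.re[v: @prev; u_from: week; u_to: h]
See: -40614/25
Do: kalendar.whichday[]
See: Wednesday
Do: kalendar.anchor[d: 1962-11-06]
See: 1962-11-06
Do: measurebox.re[v: 8484; u_from: m; u_to: mi]
See: 88375/16764
Do: kalendar.lastday[]
See: 1962-11-30
Do: kalendar.yhop[n: -5]
See: 1957-11-30
Do: kalendar.lastday[]
See: 1957-11-30
Do: measurebox.re[v: -54; u_from: F; u_to: K]
See: 40567/180
Do: measurebox.re[v: -6276; u_from: s; u_to: day]
See: -523/7200
Do: kalendar.lunge[n: -1]
See: 1957-10-30
Do: measurebox.re[v: 2716; u_from: day; u_to: min]
See: 3911040
Do: kalendar.anchor[d: 1956-02-13]
See: 1956-02-13
Do: measurebox.re[v: -3428; u_from: h; u_to: week]
See: -857/42
Do: measurebox.re[v: 1345; u_from: in; u_to: yd]
See: 1345/36
Do: kalendar.roll[n: 300]
See: 1956-12-09


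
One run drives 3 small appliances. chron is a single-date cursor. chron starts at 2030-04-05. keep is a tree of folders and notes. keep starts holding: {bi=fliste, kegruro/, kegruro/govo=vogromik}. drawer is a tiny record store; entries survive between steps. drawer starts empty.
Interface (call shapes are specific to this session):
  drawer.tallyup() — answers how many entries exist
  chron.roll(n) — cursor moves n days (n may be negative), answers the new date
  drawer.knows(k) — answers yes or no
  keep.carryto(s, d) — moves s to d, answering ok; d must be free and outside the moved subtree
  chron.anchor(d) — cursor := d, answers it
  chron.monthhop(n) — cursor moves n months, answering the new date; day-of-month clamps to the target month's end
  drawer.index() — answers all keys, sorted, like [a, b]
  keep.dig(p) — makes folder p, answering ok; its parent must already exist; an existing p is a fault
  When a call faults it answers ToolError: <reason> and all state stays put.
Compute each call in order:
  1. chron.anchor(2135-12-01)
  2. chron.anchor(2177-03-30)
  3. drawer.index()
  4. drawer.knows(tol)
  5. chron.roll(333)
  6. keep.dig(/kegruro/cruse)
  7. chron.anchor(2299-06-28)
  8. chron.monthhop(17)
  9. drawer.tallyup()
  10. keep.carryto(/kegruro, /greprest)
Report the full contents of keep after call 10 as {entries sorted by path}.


Answer: {bi=fliste, greprest/, greprest/cruse/, greprest/govo=vogromik}

Derivation:
Step: chron.anchor[d=2135-12-01]
Result: 2135-12-01
Step: chron.anchor[d=2177-03-30]
Result: 2177-03-30
Step: drawer.index[]
Result: []
Step: drawer.knows[k=tol]
Result: no
Step: chron.roll[n=333]
Result: 2178-02-26
Step: keep.dig[p=/kegruro/cruse]
Result: ok
Step: chron.anchor[d=2299-06-28]
Result: 2299-06-28
Step: chron.monthhop[n=17]
Result: 2300-11-28
Step: drawer.tallyup[]
Result: 0
Step: keep.carryto[s=/kegruro; d=/greprest]
Result: ok


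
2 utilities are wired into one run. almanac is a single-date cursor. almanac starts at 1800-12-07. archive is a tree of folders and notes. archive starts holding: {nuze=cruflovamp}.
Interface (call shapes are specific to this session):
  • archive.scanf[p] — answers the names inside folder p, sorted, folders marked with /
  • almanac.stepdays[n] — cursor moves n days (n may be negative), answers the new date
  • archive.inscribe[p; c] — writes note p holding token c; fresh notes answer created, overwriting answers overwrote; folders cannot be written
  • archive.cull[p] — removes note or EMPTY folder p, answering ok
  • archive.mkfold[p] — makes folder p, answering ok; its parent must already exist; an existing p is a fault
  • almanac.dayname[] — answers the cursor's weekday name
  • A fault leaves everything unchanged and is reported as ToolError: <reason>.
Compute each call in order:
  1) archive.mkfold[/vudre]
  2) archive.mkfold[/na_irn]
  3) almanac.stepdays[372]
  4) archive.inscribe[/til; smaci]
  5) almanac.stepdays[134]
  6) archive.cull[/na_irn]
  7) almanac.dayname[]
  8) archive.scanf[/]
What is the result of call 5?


Answer: 1802-04-27

Derivation:
-> mkfold(/vudre)
<- ok
-> mkfold(/na_irn)
<- ok
-> stepdays(372)
<- 1801-12-14
-> inscribe(/til, smaci)
<- created
-> stepdays(134)
<- 1802-04-27
-> cull(/na_irn)
<- ok
-> dayname()
<- Tuesday
-> scanf(/)
<- [nuze, til, vudre/]


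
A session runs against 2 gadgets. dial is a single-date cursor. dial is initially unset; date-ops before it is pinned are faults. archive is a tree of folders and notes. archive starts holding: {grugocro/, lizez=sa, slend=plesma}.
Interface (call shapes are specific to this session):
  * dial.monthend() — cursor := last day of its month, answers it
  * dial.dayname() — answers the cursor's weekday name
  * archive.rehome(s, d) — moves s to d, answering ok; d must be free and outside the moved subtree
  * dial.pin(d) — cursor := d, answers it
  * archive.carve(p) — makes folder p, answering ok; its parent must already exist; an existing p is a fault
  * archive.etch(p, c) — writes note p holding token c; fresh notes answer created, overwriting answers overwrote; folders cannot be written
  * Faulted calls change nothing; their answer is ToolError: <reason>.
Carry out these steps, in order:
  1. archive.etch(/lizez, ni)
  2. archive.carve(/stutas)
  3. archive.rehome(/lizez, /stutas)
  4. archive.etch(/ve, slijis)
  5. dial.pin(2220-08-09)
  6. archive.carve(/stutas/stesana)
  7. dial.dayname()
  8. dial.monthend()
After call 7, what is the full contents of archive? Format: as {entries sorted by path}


I try archive.etch on p='/lizez', c='ni', giving overwrote.
Next I call archive.carve on p='/stutas', and see ok.
Calling archive.rehome on s='/lizez', d='/stutas', and observe ToolError: exists.
Invoking archive.etch on p='/ve', c='slijis', yielding created.
Next I call dial.pin on d='2220-08-09', and see 2220-08-09.
I call archive.carve on p='/stutas/stesana', giving ok.
I try dial.dayname, yielding Wednesday.
Invoking dial.monthend(), giving 2220-08-31.

Answer: {grugocro/, lizez=ni, slend=plesma, stutas/, stutas/stesana/, ve=slijis}


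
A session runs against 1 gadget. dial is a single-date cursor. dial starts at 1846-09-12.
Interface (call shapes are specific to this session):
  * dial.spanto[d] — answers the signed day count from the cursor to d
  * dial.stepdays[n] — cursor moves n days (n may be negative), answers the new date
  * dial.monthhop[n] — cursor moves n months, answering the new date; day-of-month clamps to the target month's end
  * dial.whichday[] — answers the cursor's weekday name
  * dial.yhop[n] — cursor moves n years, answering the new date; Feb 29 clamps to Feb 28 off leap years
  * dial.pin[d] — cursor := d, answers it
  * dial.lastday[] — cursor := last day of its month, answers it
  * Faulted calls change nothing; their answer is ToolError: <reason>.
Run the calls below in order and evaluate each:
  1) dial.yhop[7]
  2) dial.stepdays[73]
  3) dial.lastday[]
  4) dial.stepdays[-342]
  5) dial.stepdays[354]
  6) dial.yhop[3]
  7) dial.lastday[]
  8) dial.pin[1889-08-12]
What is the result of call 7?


Answer: 1856-12-31

Derivation:
% dial.yhop n=7
[out] 1853-09-12
% dial.stepdays n=73
[out] 1853-11-24
% dial.lastday
[out] 1853-11-30
% dial.stepdays n=-342
[out] 1852-12-23
% dial.stepdays n=354
[out] 1853-12-12
% dial.yhop n=3
[out] 1856-12-12
% dial.lastday
[out] 1856-12-31
% dial.pin d=1889-08-12
[out] 1889-08-12


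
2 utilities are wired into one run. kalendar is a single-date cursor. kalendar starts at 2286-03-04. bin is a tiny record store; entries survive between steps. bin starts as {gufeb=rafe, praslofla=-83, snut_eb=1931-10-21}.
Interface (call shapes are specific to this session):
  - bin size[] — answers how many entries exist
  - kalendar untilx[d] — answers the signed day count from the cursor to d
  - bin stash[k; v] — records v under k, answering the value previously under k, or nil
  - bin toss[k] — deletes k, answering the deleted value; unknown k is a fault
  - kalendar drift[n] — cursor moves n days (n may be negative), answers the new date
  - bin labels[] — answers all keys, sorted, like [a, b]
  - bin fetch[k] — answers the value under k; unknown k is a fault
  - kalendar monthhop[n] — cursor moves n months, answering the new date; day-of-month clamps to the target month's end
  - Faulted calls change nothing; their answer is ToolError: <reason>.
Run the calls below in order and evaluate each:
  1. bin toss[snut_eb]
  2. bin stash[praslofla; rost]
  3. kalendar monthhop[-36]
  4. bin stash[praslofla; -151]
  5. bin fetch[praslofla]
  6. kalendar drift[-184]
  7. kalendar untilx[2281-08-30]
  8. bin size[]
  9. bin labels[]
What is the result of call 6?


Invoking bin toss using k='snut_eb', and see 1931-10-21.
Next I call bin stash using k='praslofla', v='rost', → -83.
I run kalendar monthhop using n='-36', and see 2283-03-04.
I call bin stash using k='praslofla', v='-151', and see rost.
Next I call bin fetch using k='praslofla', and get -151.
Now I run kalendar drift using n='-184', which returns 2282-09-01.
I call kalendar untilx using d='2281-08-30', giving -367.
I try bin size, — result: 2.
I call bin labels, yielding [gufeb, praslofla].

Answer: 2282-09-01


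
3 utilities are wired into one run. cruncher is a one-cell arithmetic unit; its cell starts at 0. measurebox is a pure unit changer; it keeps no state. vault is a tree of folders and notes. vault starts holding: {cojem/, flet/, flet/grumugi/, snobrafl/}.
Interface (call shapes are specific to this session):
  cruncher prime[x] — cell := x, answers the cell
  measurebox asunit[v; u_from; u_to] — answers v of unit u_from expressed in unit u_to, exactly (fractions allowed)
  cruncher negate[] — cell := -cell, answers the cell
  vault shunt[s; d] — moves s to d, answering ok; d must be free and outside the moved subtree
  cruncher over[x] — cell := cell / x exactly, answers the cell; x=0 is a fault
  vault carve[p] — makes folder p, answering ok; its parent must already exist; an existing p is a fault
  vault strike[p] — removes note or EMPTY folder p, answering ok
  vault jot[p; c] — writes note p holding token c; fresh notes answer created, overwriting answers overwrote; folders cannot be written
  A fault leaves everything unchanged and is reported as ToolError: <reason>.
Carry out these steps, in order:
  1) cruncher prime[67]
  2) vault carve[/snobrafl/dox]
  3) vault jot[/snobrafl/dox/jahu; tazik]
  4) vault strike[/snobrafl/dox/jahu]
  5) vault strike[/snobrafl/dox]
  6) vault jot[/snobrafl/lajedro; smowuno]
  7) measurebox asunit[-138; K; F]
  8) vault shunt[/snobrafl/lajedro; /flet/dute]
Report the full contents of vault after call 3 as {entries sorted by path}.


Answer: {cojem/, flet/, flet/grumugi/, snobrafl/, snobrafl/dox/, snobrafl/dox/jahu=tazik}

Derivation:
→ cruncher prime(x: 67)
← 67
→ vault carve(p: /snobrafl/dox)
← ok
→ vault jot(p: /snobrafl/dox/jahu, c: tazik)
← created
→ vault strike(p: /snobrafl/dox/jahu)
← ok
→ vault strike(p: /snobrafl/dox)
← ok
→ vault jot(p: /snobrafl/lajedro, c: smowuno)
← created
→ measurebox asunit(v: -138, u_from: K, u_to: F)
← -70807/100
→ vault shunt(s: /snobrafl/lajedro, d: /flet/dute)
← ok


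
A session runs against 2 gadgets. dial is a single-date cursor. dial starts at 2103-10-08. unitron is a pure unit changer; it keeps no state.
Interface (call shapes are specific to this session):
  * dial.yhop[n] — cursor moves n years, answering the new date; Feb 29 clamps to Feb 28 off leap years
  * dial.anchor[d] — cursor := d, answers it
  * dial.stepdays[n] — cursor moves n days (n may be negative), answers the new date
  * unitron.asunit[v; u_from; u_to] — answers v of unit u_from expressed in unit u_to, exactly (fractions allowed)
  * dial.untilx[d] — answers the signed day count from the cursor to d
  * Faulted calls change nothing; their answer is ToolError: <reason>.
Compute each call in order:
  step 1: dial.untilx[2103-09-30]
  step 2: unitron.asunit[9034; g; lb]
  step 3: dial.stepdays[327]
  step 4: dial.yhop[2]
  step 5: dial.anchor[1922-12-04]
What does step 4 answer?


Answer: 2106-08-30

Derivation:
Using dial.untilx with d→2103-09-30, and observe -8.
I call unitron.asunit with v→9034, u_from→g, u_to→lb, which returns 903400000/45359237.
I use dial.stepdays with n→327, giving 2104-08-30.
I run dial.yhop with n→2, yielding 2106-08-30.
Now I run dial.anchor with d→1922-12-04, which returns 1922-12-04.


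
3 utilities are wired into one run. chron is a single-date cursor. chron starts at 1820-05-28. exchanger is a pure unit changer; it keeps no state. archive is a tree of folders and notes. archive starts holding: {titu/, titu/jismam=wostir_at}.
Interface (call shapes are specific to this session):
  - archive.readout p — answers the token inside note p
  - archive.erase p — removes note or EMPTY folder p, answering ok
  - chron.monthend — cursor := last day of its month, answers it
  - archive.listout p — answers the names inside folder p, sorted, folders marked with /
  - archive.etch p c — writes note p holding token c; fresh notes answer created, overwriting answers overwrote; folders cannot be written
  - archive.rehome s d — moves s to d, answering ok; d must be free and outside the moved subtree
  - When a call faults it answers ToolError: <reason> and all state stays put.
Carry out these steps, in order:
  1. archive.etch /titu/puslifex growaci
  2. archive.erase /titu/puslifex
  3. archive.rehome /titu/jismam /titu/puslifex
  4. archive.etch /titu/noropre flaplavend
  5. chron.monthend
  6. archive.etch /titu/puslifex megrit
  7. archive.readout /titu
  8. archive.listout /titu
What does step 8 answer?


Answer: [noropre, puslifex]

Derivation:
Step: etch[p→/titu/puslifex; c→growaci]
Result: created
Step: erase[p→/titu/puslifex]
Result: ok
Step: rehome[s→/titu/jismam; d→/titu/puslifex]
Result: ok
Step: etch[p→/titu/noropre; c→flaplavend]
Result: created
Step: monthend[]
Result: 1820-05-31
Step: etch[p→/titu/puslifex; c→megrit]
Result: overwrote
Step: readout[p→/titu]
Result: ToolError: is a directory
Step: listout[p→/titu]
Result: [noropre, puslifex]


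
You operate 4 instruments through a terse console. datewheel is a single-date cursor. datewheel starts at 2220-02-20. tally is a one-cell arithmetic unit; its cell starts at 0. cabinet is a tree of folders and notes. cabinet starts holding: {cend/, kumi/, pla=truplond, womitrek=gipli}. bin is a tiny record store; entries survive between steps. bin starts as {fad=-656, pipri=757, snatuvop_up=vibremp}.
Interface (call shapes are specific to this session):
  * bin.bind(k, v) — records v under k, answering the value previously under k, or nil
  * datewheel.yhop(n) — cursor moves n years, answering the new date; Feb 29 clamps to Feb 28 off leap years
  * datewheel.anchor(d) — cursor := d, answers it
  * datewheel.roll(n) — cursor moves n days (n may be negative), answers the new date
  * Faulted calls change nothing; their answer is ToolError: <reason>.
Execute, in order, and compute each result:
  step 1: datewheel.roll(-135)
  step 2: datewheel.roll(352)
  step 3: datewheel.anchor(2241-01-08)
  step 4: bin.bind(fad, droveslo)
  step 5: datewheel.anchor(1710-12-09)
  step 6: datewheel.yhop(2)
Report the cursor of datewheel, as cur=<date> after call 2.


Answer: cur=2220-09-24

Derivation:
→ roll(-135)
← 2219-10-08
→ roll(352)
← 2220-09-24
→ anchor(2241-01-08)
← 2241-01-08
→ bind(fad, droveslo)
← -656
→ anchor(1710-12-09)
← 1710-12-09
→ yhop(2)
← 1712-12-09


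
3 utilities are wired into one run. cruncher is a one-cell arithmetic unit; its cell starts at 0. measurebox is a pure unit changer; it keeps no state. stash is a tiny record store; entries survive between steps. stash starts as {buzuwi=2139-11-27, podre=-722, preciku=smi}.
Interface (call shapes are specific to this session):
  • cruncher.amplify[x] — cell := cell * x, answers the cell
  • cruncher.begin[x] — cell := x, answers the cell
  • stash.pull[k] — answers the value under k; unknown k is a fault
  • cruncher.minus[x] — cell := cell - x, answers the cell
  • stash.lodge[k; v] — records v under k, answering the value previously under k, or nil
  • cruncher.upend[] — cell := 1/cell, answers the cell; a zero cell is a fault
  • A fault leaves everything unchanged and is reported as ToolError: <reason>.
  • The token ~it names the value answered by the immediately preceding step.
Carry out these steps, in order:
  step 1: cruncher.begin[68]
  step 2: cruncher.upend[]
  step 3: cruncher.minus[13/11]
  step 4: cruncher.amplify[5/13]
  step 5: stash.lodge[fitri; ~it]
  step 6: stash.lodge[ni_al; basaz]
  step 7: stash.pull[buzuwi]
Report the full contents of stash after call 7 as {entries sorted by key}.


→ begin(68)
← 68
→ upend()
← 1/68
→ minus(13/11)
← -873/748
→ amplify(5/13)
← -4365/9724
→ lodge(fitri, ~it)
← nil
→ lodge(ni_al, basaz)
← nil
→ pull(buzuwi)
← 2139-11-27

Answer: {buzuwi=2139-11-27, fitri=-4365/9724, ni_al=basaz, podre=-722, preciku=smi}
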